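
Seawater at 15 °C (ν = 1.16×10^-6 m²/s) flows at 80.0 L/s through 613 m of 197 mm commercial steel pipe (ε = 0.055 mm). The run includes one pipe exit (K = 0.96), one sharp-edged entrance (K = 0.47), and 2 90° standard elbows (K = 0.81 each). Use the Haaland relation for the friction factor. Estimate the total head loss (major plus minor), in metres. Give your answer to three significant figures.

V = 4Q/(πD²) = 2.625 m/s; V²/2g = 0.3511 m
Re = 4.46×10^5, ε/D = 2.79×10^-4 → f = 0.01612 (Haaland)
Major: h_f = f(L/D)·V²/2g = 0.01612·3112·0.3511 = 17.61 m
Minor: ΣK = 3.05; h_m = ΣK·V²/2g = 1.071 m
Total H_L = 17.61 + 1.071 = 18.68 m

H_L ≈ 18.7 m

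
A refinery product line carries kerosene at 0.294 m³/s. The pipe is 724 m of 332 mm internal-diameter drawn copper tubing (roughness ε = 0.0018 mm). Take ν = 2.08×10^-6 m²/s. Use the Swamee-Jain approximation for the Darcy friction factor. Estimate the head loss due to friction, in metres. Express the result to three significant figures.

V = 4Q/(πD²) = 4·0.294/(π·0.332²) = 3.396 m/s
Re = VD/ν = 3.396·0.332/2.08×10^-6 = 5.42×10^5 → turbulent
ε/D = 0.0018/332 = 5.42×10^-6
Swamee-Jain: f = 0.01300
h_f = f(L/D)V²/(2g) = 0.01300·(724/0.332)·3.396²/(2·9.81) = 16.66 m

h_f ≈ 16.7 m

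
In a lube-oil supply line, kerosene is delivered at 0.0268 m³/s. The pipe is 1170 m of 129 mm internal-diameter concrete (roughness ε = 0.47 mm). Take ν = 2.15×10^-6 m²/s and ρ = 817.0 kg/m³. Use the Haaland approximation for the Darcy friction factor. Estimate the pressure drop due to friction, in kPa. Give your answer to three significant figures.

V = 4Q/(πD²) = 4·0.0268/(π·0.129²) = 2.051 m/s
Re = VD/ν = 2.051·0.129/2.15×10^-6 = 1.23×10^5 → turbulent
ε/D = 0.47/129 = 0.00364
Haaland: f = 0.02856
h_f = f(L/D)V²/(2g) = 0.02856·(1170/0.129)·2.051²/(2·9.81) = 55.51 m
Δp = ρg·h_f = 817.0·9.81·55.51 = 444.9 kPa

Δp ≈ 445 kPa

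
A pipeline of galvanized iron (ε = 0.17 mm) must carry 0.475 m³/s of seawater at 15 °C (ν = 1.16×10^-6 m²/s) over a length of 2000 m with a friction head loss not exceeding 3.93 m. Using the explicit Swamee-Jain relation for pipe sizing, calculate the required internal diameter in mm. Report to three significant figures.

D ≈ 691 mm

Swamee-Jain (Type III): D = 0.66·[ε^1.25·(LQ²/(gh_f))^4.75 + ν·Q^9.4·(L/(gh_f))^5.2]^0.04
LQ²/(gh_f) = 11.70; L/(gh_f) = 51.88
Term 1 = ε^1.25·(…)^4.75 = 2.31; Term 2 = ν·Q^9.4·(…)^5.2 = 0.877
D = 0.66·(2.31 + 0.877)^0.04 = 0.6913 m = 691 mm
Check: V = 1.27 m/s, Re = 7.54×10^5, f = 0.01548, h_f = 3.66 m ≈ 3.93 m ✓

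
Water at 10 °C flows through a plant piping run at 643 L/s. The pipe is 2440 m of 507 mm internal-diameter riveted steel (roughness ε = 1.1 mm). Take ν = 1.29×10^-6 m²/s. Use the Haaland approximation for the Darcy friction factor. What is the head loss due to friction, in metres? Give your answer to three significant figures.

V = 4Q/(πD²) = 4·0.643/(π·0.507²) = 3.185 m/s
Re = VD/ν = 3.185·0.507/1.29×10^-6 = 1.25×10^6 → turbulent
ε/D = 1.1/507 = 0.00217
Haaland: f = 0.02411
h_f = f(L/D)V²/(2g) = 0.02411·(2440/0.507)·3.185²/(2·9.81) = 59.98 m

h_f ≈ 60.0 m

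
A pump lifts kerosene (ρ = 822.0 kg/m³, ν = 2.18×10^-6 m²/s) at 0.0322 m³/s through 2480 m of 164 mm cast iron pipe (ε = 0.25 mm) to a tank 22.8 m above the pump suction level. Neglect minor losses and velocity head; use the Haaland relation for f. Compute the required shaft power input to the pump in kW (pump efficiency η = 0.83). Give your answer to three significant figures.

P_shaft ≈ 20.3 kW

V = 4Q/(πD²) = 1.524 m/s; Re = 1.15×10^5; ε/D = 0.00152; f = 0.02344
h_f = f(L/D)V²/2g = 41.97 m
Total head H = z + h_f = 22.8 + 41.97 = 64.77 m
P_hyd = ρgQH = 822.0·9.81·0.0322·64.77 = 16.82 kW
P_shaft = P_hyd/η = 16.82/0.83 = 20.26 kW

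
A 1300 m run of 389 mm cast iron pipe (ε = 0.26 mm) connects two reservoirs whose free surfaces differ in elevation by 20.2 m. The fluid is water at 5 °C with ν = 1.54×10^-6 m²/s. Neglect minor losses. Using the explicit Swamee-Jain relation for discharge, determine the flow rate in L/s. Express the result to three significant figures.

Q ≈ 301 L/s

Swamee-Jain (Type II): Q = -0.965·√(gD⁵h_f/L)·ln[ε/(3.7D) + √(3.17ν²L/(gD³h_f))]
√(gD⁵h_f/L) = √(9.81·0.389⁵·20.2/1300) = 0.03685
ε/(3.7D) = 1.81×10^-4; √(3.17ν²L/(gD³h_f)) = 2.89×10^-5
Q = -0.965·0.03685·ln(2.096×10^-4) = 0.3012 m³/s
Check: V = 2.53 m/s, Re = 6.40×10^5, f = 0.01858, h_f = 20.3 m ≈ 20.2 m ✓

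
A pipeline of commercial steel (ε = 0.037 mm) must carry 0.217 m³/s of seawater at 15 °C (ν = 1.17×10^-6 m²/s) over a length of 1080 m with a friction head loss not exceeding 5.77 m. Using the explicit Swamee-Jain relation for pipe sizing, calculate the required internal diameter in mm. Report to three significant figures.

Swamee-Jain (Type III): D = 0.66·[ε^1.25·(LQ²/(gh_f))^4.75 + ν·Q^9.4·(L/(gh_f))^5.2]^0.04
LQ²/(gh_f) = 0.8985; L/(gh_f) = 19.08
Term 1 = ε^1.25·(…)^4.75 = 1.74×10^-6; Term 2 = ν·Q^9.4·(…)^5.2 = 3.09×10^-6
D = 0.66·(1.74×10^-6 + 3.09×10^-6)^0.04 = 0.4045 m = 404 mm
Check: V = 1.69 m/s, Re = 5.84×10^5, f = 0.01411, h_f = 5.48 m ≈ 5.77 m ✓

D ≈ 404 mm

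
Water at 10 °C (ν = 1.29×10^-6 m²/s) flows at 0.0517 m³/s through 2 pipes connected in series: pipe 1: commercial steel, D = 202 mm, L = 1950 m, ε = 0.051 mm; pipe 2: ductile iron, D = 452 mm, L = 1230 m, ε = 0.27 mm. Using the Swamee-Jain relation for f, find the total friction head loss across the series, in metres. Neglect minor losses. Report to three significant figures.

Pipe 1: V = 1.613 m/s, Re = 2.53×10^5, ε/D = 2.52×10^-4, f = 0.01702, h_1 = f(L/D)V²/2g = 21.80 m
Pipe 2: V = 0.3222 m/s, Re = 1.13×10^5, ε/D = 5.97×10^-4, f = 0.02053, h_2 = f(L/D)V²/2g = 0.2957 m
Series → Q common, losses add: H = Σh = 22.09 m

H ≈ 22.1 m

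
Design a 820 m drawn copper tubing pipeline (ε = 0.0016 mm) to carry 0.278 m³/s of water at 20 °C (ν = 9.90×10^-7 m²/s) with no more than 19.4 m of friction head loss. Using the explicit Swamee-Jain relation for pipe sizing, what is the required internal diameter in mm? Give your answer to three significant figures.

D ≈ 318 mm

Swamee-Jain (Type III): D = 0.66·[ε^1.25·(LQ²/(gh_f))^4.75 + ν·Q^9.4·(L/(gh_f))^5.2]^0.04
LQ²/(gh_f) = 0.3330; L/(gh_f) = 4.309
Term 1 = ε^1.25·(…)^4.75 = 3.07×10^-10; Term 2 = ν·Q^9.4·(…)^5.2 = 1.17×10^-8
D = 0.66·(3.07×10^-10 + 1.17×10^-8)^0.04 = 0.3182 m = 318 mm
Check: V = 3.50 m/s, Re = 1.12×10^6, f = 0.01152, h_f = 18.5 m ≈ 19.4 m ✓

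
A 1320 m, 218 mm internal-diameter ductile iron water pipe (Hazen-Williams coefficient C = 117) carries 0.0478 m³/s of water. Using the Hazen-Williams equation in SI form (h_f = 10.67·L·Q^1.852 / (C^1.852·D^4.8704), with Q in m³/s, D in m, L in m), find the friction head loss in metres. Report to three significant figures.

h_f ≈ 12.4 m

h_f = 10.67·1320·0.0478^1.852 / (117^1.852·0.218^4.8704) = 12.44 m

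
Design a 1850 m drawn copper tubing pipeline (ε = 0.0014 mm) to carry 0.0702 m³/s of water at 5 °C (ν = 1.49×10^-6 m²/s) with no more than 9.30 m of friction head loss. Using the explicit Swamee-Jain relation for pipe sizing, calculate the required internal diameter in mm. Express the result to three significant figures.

D ≈ 266 mm

Swamee-Jain (Type III): D = 0.66·[ε^1.25·(LQ²/(gh_f))^4.75 + ν·Q^9.4·(L/(gh_f))^5.2]^0.04
LQ²/(gh_f) = 0.09993; L/(gh_f) = 20.28
Term 1 = ε^1.25·(…)^4.75 = 8.54×10^-13; Term 2 = ν·Q^9.4·(…)^5.2 = 1.33×10^-10
D = 0.66·(8.54×10^-13 + 1.33×10^-10)^0.04 = 0.2659 m = 266 mm
Check: V = 1.26 m/s, Re = 2.26×10^5, f = 0.01523, h_f = 8.63 m ≈ 9.30 m ✓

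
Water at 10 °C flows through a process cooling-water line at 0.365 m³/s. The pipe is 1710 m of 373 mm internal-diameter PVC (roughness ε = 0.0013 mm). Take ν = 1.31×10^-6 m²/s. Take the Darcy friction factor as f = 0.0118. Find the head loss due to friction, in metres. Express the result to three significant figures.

h_f ≈ 30.8 m

V = 4Q/(πD²) = 4·0.365/(π·0.373²) = 3.340 m/s
h_f = f(L/D)V²/(2g) = 0.01180·(1710/0.373)·3.340²/(2·9.81) = 30.76 m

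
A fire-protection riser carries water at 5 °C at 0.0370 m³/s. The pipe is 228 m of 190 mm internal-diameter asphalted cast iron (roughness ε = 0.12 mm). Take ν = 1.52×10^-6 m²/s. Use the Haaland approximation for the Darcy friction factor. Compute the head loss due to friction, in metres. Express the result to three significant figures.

V = 4Q/(πD²) = 4·0.0370/(π·0.190²) = 1.305 m/s
Re = VD/ν = 1.305·0.190/1.52×10^-6 = 1.63×10^5 → turbulent
ε/D = 0.12/190 = 6.32×10^-4
Haaland: f = 0.01962
h_f = f(L/D)V²/(2g) = 0.01962·(228/0.190)·1.305²/(2·9.81) = 2.043 m

h_f ≈ 2.04 m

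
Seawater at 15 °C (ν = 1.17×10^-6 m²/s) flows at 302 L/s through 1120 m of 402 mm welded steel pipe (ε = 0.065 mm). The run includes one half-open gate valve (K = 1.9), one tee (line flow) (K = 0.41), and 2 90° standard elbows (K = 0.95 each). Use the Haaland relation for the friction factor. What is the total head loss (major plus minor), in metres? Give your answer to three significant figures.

V = 4Q/(πD²) = 2.379 m/s; V²/2g = 0.2886 m
Re = 8.18×10^5, ε/D = 1.62×10^-4 → f = 0.01434 (Haaland)
Major: h_f = f(L/D)·V²/2g = 0.01434·2786·0.2886 = 11.53 m
Minor: ΣK = 4.21; h_m = ΣK·V²/2g = 1.215 m
Total H_L = 11.53 + 1.215 = 12.74 m

H_L ≈ 12.7 m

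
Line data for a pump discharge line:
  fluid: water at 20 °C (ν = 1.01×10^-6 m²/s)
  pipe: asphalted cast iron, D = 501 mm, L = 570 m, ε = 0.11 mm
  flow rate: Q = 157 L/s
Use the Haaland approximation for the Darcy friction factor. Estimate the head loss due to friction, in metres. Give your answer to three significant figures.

h_f ≈ 0.580 m

V = 4Q/(πD²) = 4·0.157/(π·0.501²) = 0.7964 m/s
Re = VD/ν = 0.7964·0.501/1.01×10^-6 = 3.95×10^5 → turbulent
ε/D = 0.11/501 = 2.20×10^-4
Haaland: f = 0.01578
h_f = f(L/D)V²/(2g) = 0.01578·(570/0.501)·0.7964²/(2·9.81) = 0.5804 m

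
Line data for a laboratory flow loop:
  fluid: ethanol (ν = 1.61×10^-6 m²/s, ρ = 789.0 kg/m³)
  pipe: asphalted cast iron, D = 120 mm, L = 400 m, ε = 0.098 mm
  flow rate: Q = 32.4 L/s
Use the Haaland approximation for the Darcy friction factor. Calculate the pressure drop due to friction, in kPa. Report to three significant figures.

V = 4Q/(πD²) = 4·0.0324/(π·0.120²) = 2.865 m/s
Re = VD/ν = 2.865·0.120/1.61×10^-6 = 2.14×10^5 → turbulent
ε/D = 0.098/120 = 8.17×10^-4
Haaland: f = 0.02007
h_f = f(L/D)V²/(2g) = 0.02007·(400/0.120)·2.865²/(2·9.81) = 27.98 m
Δp = ρg·h_f = 789.0·9.81·27.98 = 216.6 kPa

Δp ≈ 217 kPa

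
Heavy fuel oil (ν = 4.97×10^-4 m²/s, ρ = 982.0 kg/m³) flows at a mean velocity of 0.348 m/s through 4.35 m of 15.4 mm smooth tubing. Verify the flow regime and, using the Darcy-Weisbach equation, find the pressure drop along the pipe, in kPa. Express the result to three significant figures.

Δp ≈ 99.7 kPa

Re = VD/ν = 0.348·0.01540/4.97×10^-4 = 10.8 → laminar (Re < 2300)
f = 64/Re = 5.935
h_f = f(L/D)V²/(2g) = 5.935·(4.35/0.01540)·0.348²/(2·9.81) = 10.35 m
Δp = ρg·h_f = 982.0·9.81·10.35 = 99.69 kPa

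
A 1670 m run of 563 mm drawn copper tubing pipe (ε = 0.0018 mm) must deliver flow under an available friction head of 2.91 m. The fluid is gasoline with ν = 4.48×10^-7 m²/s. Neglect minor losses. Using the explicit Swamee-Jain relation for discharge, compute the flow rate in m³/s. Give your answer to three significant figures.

Q ≈ 0.333 m³/s

Swamee-Jain (Type II): Q = -0.965·√(gD⁵h_f/L)·ln[ε/(3.7D) + √(3.17ν²L/(gD³h_f))]
√(gD⁵h_f/L) = √(9.81·0.563⁵·2.91/1670) = 0.03110
ε/(3.7D) = 8.64×10^-7; √(3.17ν²L/(gD³h_f)) = 1.44×10^-5
Q = -0.965·0.03110·ln(1.531×10^-5) = 0.3327 m³/s
Check: V = 1.34 m/s, Re = 1.68×10^6, f = 0.01077, h_f = 2.91 m ≈ 2.91 m ✓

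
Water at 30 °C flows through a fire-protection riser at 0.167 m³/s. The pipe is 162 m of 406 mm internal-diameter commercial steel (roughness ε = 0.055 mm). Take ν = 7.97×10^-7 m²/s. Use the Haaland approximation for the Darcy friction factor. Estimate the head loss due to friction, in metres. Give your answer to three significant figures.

h_f ≈ 0.483 m

V = 4Q/(πD²) = 4·0.167/(π·0.406²) = 1.290 m/s
Re = VD/ν = 1.290·0.406/7.97×10^-7 = 6.57×10^5 → turbulent
ε/D = 0.055/406 = 1.35×10^-4
Haaland: f = 0.01428
h_f = f(L/D)V²/(2g) = 0.01428·(162/0.406)·1.290²/(2·9.81) = 0.4831 m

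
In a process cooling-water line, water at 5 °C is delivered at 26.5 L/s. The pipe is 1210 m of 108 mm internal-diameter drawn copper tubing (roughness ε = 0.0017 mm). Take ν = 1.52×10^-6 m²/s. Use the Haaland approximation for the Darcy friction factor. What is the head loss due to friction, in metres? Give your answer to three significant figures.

V = 4Q/(πD²) = 4·0.0265/(π·0.108²) = 2.893 m/s
Re = VD/ν = 2.893·0.108/1.52×10^-6 = 2.06×10^5 → turbulent
ε/D = 0.0017/108 = 1.57×10^-5
Haaland: f = 0.01552
h_f = f(L/D)V²/(2g) = 0.01552·(1210/0.108)·2.893²/(2·9.81) = 74.14 m

h_f ≈ 74.1 m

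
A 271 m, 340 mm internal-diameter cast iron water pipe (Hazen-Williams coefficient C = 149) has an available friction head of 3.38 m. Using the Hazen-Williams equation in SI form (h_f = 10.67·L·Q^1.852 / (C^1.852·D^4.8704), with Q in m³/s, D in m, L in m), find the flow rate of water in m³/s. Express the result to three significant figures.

Rearranging: Q = [h_f·C^1.852·D^4.8704 / (10.67·L)]^(1/1.852)
Q = [3.38·149^1.852·0.340^4.8704 / (10.67·271)]^0.540 = 0.2279 m³/s

Q ≈ 0.228 m³/s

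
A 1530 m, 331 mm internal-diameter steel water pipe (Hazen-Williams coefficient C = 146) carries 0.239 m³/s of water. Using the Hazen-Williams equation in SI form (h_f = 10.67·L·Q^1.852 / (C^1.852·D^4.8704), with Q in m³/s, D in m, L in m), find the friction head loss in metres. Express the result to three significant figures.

h_f ≈ 24.7 m

h_f = 10.67·1530·0.239^1.852 / (146^1.852·0.331^4.8704) = 24.65 m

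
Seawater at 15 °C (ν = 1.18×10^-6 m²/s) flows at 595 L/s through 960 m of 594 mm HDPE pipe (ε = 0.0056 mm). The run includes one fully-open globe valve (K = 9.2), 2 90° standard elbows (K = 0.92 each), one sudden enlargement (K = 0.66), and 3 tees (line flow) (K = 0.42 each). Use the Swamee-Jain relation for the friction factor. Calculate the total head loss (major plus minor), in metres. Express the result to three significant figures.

V = 4Q/(πD²) = 2.147 m/s; V²/2g = 0.2350 m
Re = 1.08×10^6, ε/D = 9.43×10^-6 → f = 0.01170 (Swamee-Jain)
Major: h_f = f(L/D)·V²/2g = 0.01170·1616·0.2350 = 4.443 m
Minor: ΣK = 13.0; h_m = ΣK·V²/2g = 3.045 m
Total H_L = 4.443 + 3.045 = 7.488 m

H_L ≈ 7.49 m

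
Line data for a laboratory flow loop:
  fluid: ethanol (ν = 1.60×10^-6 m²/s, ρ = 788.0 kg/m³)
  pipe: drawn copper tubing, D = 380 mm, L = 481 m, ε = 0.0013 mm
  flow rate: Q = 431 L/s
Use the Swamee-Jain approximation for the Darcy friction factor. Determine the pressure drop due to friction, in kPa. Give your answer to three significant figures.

Δp ≈ 85.6 kPa

V = 4Q/(πD²) = 4·0.431/(π·0.380²) = 3.800 m/s
Re = VD/ν = 3.800·0.380/1.60×10^-6 = 9.03×10^5 → turbulent
ε/D = 0.0013/380 = 3.42×10^-6
Swamee-Jain: f = 0.01189
h_f = f(L/D)V²/(2g) = 0.01189·(481/0.380)·3.800²/(2·9.81) = 11.08 m
Δp = ρg·h_f = 788.0·9.81·11.08 = 85.65 kPa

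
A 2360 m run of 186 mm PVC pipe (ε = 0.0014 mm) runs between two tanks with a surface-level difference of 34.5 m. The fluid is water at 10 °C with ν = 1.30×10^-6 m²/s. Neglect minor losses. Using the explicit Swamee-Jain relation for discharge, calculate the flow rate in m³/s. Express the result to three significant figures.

Q ≈ 0.0516 m³/s

Swamee-Jain (Type II): Q = -0.965·√(gD⁵h_f/L)·ln[ε/(3.7D) + √(3.17ν²L/(gD³h_f))]
√(gD⁵h_f/L) = √(9.81·0.186⁵·34.5/2360) = 0.005650
ε/(3.7D) = 2.03×10^-6; √(3.17ν²L/(gD³h_f)) = 7.62×10^-5
Q = -0.965·0.005650·ln(7.823×10^-5) = 0.05156 m³/s
Check: V = 1.90 m/s, Re = 2.71×10^5, f = 0.01473, h_f = 34.3 m ≈ 34.5 m ✓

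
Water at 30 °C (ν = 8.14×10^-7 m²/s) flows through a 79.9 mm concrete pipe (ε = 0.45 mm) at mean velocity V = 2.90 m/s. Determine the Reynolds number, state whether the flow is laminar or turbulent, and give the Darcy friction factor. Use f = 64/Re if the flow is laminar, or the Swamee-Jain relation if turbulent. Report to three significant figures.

Re = VD/ν = 2.900·0.0799/8.14×10^-7 = 2.85×10^5
Re > 4000 → turbulent; ε/D = 0.00563
Swamee-Jain: f = 0.03194

Re ≈ 2.85×10^5; turbulent; f ≈ 0.0319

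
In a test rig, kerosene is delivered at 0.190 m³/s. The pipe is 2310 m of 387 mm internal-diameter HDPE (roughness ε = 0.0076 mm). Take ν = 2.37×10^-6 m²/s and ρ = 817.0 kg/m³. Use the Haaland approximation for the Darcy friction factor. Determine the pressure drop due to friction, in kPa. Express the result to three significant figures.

Δp ≈ 94.4 kPa

V = 4Q/(πD²) = 4·0.190/(π·0.387²) = 1.615 m/s
Re = VD/ν = 1.615·0.387/2.37×10^-6 = 2.64×10^5 → turbulent
ε/D = 0.0076/387 = 1.96×10^-5
Haaland: f = 0.01484
h_f = f(L/D)V²/(2g) = 0.01484·(2310/0.387)·1.615²/(2·9.81) = 11.78 m
Δp = ρg·h_f = 817.0·9.81·11.78 = 94.44 kPa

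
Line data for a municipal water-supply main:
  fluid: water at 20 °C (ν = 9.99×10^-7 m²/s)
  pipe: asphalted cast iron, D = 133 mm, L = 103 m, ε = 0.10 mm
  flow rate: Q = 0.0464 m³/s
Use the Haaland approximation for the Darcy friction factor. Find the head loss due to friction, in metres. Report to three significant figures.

V = 4Q/(πD²) = 4·0.0464/(π·0.133²) = 3.340 m/s
Re = VD/ν = 3.340·0.133/9.99×10^-7 = 4.45×10^5 → turbulent
ε/D = 0.10/133 = 7.52×10^-4
Haaland: f = 0.01909
h_f = f(L/D)V²/(2g) = 0.01909·(103/0.133)·3.340²/(2·9.81) = 8.405 m

h_f ≈ 8.40 m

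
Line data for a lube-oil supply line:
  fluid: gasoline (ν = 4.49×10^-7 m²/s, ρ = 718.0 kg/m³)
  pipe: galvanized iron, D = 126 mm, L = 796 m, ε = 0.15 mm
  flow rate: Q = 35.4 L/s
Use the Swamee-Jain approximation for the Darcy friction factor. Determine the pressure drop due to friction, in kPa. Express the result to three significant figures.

V = 4Q/(πD²) = 4·0.0354/(π·0.126²) = 2.839 m/s
Re = VD/ν = 2.839·0.126/4.49×10^-7 = 7.97×10^5 → turbulent
ε/D = 0.15/126 = 0.00119
Swamee-Jain: f = 0.02093
h_f = f(L/D)V²/(2g) = 0.02093·(796/0.126)·2.839²/(2·9.81) = 54.32 m
Δp = ρg·h_f = 718.0·9.81·54.32 = 382.6 kPa

Δp ≈ 383 kPa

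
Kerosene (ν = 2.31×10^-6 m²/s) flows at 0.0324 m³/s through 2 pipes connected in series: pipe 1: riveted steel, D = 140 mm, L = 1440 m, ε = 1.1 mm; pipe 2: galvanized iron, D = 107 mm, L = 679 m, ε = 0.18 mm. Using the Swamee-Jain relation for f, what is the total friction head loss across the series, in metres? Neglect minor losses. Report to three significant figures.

H ≈ 183 m

Pipe 1: V = 2.105 m/s, Re = 1.28×10^5, ε/D = 0.00786, f = 0.03576, h_1 = f(L/D)V²/2g = 83.05 m
Pipe 2: V = 3.603 m/s, Re = 1.67×10^5, ε/D = 0.00168, f = 0.02374, h_2 = f(L/D)V²/2g = 99.71 m
Series → Q common, losses add: H = Σh = 182.8 m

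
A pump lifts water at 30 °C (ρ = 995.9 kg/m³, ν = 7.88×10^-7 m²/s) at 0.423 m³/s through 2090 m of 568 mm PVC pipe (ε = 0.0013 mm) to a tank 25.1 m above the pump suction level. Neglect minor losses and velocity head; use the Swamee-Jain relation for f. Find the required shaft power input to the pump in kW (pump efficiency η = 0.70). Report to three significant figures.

V = 4Q/(πD²) = 1.669 m/s; Re = 1.20×10^6; ε/D = 2.29×10^-6; f = 0.01132
h_f = f(L/D)V²/2g = 5.916 m
Total head H = z + h_f = 25.1 + 5.916 = 31.02 m
P_hyd = ρgQH = 995.9·9.81·0.423·31.02 = 128.2 kW
P_shaft = P_hyd/η = 128.2/0.70 = 183.1 kW

P_shaft ≈ 183 kW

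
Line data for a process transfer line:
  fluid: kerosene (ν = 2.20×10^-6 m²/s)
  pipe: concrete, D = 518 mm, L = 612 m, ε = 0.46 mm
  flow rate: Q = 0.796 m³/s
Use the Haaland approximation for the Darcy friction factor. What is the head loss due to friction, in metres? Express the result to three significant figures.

V = 4Q/(πD²) = 4·0.796/(π·0.518²) = 3.777 m/s
Re = VD/ν = 3.777·0.518/2.20×10^-6 = 8.89×10^5 → turbulent
ε/D = 0.46/518 = 8.88×10^-4
Haaland: f = 0.01944
h_f = f(L/D)V²/(2g) = 0.01944·(612/0.518)·3.777²/(2·9.81) = 16.70 m

h_f ≈ 16.7 m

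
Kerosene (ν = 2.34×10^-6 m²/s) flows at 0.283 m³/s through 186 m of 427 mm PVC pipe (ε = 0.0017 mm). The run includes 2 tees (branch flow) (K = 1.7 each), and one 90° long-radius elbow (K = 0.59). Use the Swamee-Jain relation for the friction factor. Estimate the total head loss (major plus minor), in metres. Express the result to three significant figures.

V = 4Q/(πD²) = 1.976 m/s; V²/2g = 0.1991 m
Re = 3.61×10^5, ε/D = 3.98×10^-6 → f = 0.01394 (Swamee-Jain)
Major: h_f = f(L/D)·V²/2g = 0.01394·435.6·0.1991 = 1.209 m
Minor: ΣK = 3.99; h_m = ΣK·V²/2g = 0.7942 m
Total H_L = 1.209 + 0.7942 = 2.003 m

H_L ≈ 2.00 m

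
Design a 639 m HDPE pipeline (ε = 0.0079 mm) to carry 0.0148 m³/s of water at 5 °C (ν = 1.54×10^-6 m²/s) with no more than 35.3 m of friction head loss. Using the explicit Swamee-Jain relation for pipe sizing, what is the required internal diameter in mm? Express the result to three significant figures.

Swamee-Jain (Type III): D = 0.66·[ε^1.25·(LQ²/(gh_f))^4.75 + ν·Q^9.4·(L/(gh_f))^5.2]^0.04
LQ²/(gh_f) = 4.042×10^-4; L/(gh_f) = 1.845
Term 1 = ε^1.25·(…)^4.75 = 3.19×10^-23; Term 2 = ν·Q^9.4·(…)^5.2 = 2.35×10^-22
D = 0.66·(3.19×10^-23 + 2.35×10^-22)^0.04 = 0.09049 m = 90.5 mm
Check: V = 2.30 m/s, Re = 1.35×10^5, f = 0.01740, h_f = 33.2 m ≈ 35.3 m ✓

D ≈ 90.5 mm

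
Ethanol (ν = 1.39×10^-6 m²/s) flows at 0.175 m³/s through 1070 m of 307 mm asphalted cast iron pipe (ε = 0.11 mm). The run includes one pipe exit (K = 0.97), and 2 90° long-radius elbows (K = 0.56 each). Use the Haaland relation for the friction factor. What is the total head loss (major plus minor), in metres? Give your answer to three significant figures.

V = 4Q/(πD²) = 2.364 m/s; V²/2g = 0.2849 m
Re = 5.22×10^5, ε/D = 3.58×10^-4 → f = 0.01657 (Haaland)
Major: h_f = f(L/D)·V²/2g = 0.01657·3485·0.2849 = 16.45 m
Minor: ΣK = 2.09; h_m = ΣK·V²/2g = 0.5954 m
Total H_L = 16.45 + 0.5954 = 17.04 m

H_L ≈ 17.0 m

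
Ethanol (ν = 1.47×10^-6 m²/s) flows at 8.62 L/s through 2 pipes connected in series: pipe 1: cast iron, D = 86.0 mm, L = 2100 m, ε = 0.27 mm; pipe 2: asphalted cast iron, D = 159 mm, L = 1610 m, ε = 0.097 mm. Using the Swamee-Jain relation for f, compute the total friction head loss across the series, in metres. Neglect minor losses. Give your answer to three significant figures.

Pipe 1: V = 1.484 m/s, Re = 8.68×10^4, ε/D = 0.00314, f = 0.02821, h_1 = f(L/D)V²/2g = 77.32 m
Pipe 2: V = 0.4341 m/s, Re = 4.70×10^4, ε/D = 6.10×10^-4, f = 0.02322, h_2 = f(L/D)V²/2g = 2.259 m
Series → Q common, losses add: H = Σh = 79.58 m

H ≈ 79.6 m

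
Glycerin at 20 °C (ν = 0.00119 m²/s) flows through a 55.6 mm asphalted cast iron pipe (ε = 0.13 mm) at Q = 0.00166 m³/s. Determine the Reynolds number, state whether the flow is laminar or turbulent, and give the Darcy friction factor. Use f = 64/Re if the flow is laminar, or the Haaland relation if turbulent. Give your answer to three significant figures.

V = 4Q/(πD²) = 0.6837 m/s
Re = VD/ν = 0.6837·0.0556/0.00119 = 31.9
Re < 2300 → laminar → f = 64/Re = 2.003

Re ≈ 31.9; laminar; f = 64/Re ≈ 2.00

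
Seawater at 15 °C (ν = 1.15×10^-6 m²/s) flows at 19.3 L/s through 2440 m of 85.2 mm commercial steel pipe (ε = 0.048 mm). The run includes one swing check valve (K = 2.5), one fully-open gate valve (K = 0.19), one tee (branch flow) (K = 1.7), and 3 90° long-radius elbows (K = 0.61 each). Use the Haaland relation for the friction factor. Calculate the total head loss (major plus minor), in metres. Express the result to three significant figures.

V = 4Q/(πD²) = 3.385 m/s; V²/2g = 0.5841 m
Re = 2.51×10^5, ε/D = 5.63×10^-4 → f = 0.01865 (Haaland)
Major: h_f = f(L/D)·V²/2g = 0.01865·28638·0.5841 = 311.9 m
Minor: ΣK = 6.22; h_m = ΣK·V²/2g = 3.633 m
Total H_L = 311.9 + 3.633 = 315.5 m

H_L ≈ 316 m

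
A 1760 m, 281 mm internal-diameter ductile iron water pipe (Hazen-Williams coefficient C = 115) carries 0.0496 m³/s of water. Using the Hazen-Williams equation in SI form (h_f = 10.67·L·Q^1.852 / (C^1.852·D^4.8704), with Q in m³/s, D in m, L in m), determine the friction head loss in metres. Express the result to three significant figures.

h_f = 10.67·1760·0.0496^1.852 / (115^1.852·0.281^4.8704) = 5.325 m

h_f ≈ 5.32 m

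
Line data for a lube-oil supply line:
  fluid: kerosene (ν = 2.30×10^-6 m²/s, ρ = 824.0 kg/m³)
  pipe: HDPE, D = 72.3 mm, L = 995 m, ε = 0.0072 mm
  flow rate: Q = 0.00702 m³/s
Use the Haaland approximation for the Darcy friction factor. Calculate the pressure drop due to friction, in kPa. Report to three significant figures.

Δp ≈ 343 kPa

V = 4Q/(πD²) = 4·0.00702/(π·0.0723²) = 1.710 m/s
Re = VD/ν = 1.710·0.0723/2.30×10^-6 = 5.38×10^4 → turbulent
ε/D = 0.0072/72.3 = 9.96×10^-5
Haaland: f = 0.02067
h_f = f(L/D)V²/(2g) = 0.02067·(995/0.0723)·1.710²/(2·9.81) = 42.40 m
Δp = ρg·h_f = 824.0·9.81·42.40 = 342.7 kPa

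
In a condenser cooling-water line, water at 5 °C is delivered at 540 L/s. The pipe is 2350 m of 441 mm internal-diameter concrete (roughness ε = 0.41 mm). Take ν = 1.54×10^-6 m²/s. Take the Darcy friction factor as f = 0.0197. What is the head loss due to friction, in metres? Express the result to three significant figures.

h_f ≈ 66.9 m

V = 4Q/(πD²) = 4·0.540/(π·0.441²) = 3.535 m/s
h_f = f(L/D)V²/(2g) = 0.01970·(2350/0.441)·3.535²/(2·9.81) = 66.87 m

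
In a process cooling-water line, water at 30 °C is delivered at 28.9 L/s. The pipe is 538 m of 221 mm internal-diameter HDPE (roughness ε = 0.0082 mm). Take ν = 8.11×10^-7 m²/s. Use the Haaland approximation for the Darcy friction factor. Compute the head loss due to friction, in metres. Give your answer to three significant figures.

h_f ≈ 1.10 m

V = 4Q/(πD²) = 4·0.0289/(π·0.221²) = 0.7534 m/s
Re = VD/ν = 0.7534·0.221/8.11×10^-7 = 2.05×10^5 → turbulent
ε/D = 0.0082/221 = 3.71×10^-5
Haaland: f = 0.01567
h_f = f(L/D)V²/(2g) = 0.01567·(538/0.221)·0.7534²/(2·9.81) = 1.103 m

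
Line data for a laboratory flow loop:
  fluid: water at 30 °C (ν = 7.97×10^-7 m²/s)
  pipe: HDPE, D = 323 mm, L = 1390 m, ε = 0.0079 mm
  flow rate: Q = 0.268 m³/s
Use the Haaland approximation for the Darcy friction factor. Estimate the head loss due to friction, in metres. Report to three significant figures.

h_f ≈ 27.2 m

V = 4Q/(πD²) = 4·0.268/(π·0.323²) = 3.271 m/s
Re = VD/ν = 3.271·0.323/7.97×10^-7 = 1.33×10^6 → turbulent
ε/D = 0.0079/323 = 2.45×10^-5
Haaland: f = 0.01161
h_f = f(L/D)V²/(2g) = 0.01161·(1390/0.323)·3.271²/(2·9.81) = 27.24 m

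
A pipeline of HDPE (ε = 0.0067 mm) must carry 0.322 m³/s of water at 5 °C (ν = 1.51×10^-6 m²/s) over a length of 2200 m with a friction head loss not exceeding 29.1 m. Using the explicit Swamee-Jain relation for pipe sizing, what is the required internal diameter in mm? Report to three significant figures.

D ≈ 387 mm

Swamee-Jain (Type III): D = 0.66·[ε^1.25·(LQ²/(gh_f))^4.75 + ν·Q^9.4·(L/(gh_f))^5.2]^0.04
LQ²/(gh_f) = 0.7990; L/(gh_f) = 7.707
Term 1 = ε^1.25·(…)^4.75 = 1.17×10^-7; Term 2 = ν·Q^9.4·(…)^5.2 = 1.46×10^-6
D = 0.66·(1.17×10^-7 + 1.46×10^-6)^0.04 = 0.3868 m = 387 mm
Check: V = 2.74 m/s, Re = 7.02×10^5, f = 0.01267, h_f = 27.6 m ≈ 29.1 m ✓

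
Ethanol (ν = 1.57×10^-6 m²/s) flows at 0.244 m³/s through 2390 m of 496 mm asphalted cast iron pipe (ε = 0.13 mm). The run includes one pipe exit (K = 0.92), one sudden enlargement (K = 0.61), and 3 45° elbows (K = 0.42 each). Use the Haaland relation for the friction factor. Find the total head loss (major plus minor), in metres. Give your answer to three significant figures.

H_L ≈ 6.54 m

V = 4Q/(πD²) = 1.263 m/s; V²/2g = 0.08128 m
Re = 3.99×10^5, ε/D = 2.62×10^-4 → f = 0.01612 (Haaland)
Major: h_f = f(L/D)·V²/2g = 0.01612·4819·0.08128 = 6.312 m
Minor: ΣK = 2.79; h_m = ΣK·V²/2g = 0.2268 m
Total H_L = 6.312 + 0.2268 = 6.539 m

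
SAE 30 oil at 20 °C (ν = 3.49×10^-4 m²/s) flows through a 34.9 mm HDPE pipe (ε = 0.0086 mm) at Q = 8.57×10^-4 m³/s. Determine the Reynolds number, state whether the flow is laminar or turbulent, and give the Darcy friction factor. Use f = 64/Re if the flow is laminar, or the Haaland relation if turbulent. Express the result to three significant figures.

V = 4Q/(πD²) = 0.8959 m/s
Re = VD/ν = 0.8959·0.0349/3.49×10^-4 = 89.6
Re < 2300 → laminar → f = 64/Re = 0.7144

Re ≈ 89.6; laminar; f = 64/Re ≈ 0.714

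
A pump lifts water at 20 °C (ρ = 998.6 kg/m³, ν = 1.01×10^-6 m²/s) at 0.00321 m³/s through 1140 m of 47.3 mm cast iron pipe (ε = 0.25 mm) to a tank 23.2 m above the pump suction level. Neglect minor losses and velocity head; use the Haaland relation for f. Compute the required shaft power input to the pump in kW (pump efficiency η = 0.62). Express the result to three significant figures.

V = 4Q/(πD²) = 1.827 m/s; Re = 8.56×10^4; ε/D = 0.00529; f = 0.03190
h_f = f(L/D)V²/2g = 130.8 m
Total head H = z + h_f = 23.2 + 130.8 = 154.0 m
P_hyd = ρgQH = 998.6·9.81·0.00321·154.0 = 4.842 kW
P_shaft = P_hyd/η = 4.842/0.62 = 7.810 kW

P_shaft ≈ 7.81 kW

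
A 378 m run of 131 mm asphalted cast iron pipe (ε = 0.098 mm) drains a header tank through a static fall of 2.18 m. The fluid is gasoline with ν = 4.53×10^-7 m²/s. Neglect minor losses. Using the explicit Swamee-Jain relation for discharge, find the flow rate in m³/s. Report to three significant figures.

Swamee-Jain (Type II): Q = -0.965·√(gD⁵h_f/L)·ln[ε/(3.7D) + √(3.17ν²L/(gD³h_f))]
√(gD⁵h_f/L) = √(9.81·0.131⁵·2.18/378) = 0.001477
ε/(3.7D) = 2.02×10^-4; √(3.17ν²L/(gD³h_f)) = 7.15×10^-5
Q = -0.965·0.001477·ln(2.737×10^-4) = 0.01170 m³/s
Check: V = 0.868 m/s, Re = 2.51×10^5, f = 0.01983, h_f = 2.20 m ≈ 2.18 m ✓

Q ≈ 0.0117 m³/s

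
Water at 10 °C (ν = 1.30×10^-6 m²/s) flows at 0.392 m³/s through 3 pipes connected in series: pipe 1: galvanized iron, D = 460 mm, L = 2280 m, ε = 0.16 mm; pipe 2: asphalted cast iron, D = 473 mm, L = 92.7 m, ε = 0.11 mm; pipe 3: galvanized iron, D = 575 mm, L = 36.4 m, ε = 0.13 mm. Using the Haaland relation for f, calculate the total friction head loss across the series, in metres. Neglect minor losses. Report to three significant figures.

Pipe 1: V = 2.359 m/s, Re = 8.35×10^5, ε/D = 3.48×10^-4, f = 0.01612, h_1 = f(L/D)V²/2g = 22.66 m
Pipe 2: V = 2.231 m/s, Re = 8.12×10^5, ε/D = 2.33×10^-4, f = 0.01511, h_2 = f(L/D)V²/2g = 0.7509 m
Pipe 3: V = 1.510 m/s, Re = 6.68×10^5, ε/D = 2.26×10^-4, f = 0.01522, h_3 = f(L/D)V²/2g = 0.1119 m
Series → Q common, losses add: H = Σh = 23.53 m

H ≈ 23.5 m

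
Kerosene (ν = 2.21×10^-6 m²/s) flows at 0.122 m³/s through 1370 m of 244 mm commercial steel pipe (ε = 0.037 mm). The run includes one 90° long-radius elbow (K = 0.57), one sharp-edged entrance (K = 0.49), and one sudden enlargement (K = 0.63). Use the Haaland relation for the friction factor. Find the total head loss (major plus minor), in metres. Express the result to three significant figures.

V = 4Q/(πD²) = 2.609 m/s; V²/2g = 0.3470 m
Re = 2.88×10^5, ε/D = 1.52×10^-4 → f = 0.01575 (Haaland)
Major: h_f = f(L/D)·V²/2g = 0.01575·5615·0.3470 = 30.68 m
Minor: ΣK = 1.69; h_m = ΣK·V²/2g = 0.5864 m
Total H_L = 30.68 + 0.5864 = 31.27 m

H_L ≈ 31.3 m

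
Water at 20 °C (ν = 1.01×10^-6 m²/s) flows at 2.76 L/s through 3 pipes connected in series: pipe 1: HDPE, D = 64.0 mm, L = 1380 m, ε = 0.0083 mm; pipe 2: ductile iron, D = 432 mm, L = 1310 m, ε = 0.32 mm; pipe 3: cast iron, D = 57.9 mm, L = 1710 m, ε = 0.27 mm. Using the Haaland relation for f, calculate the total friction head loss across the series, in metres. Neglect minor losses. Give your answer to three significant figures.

H ≈ 68.4 m

Pipe 1: V = 0.8579 m/s, Re = 5.44×10^4, ε/D = 1.30×10^-4, f = 0.02072, h_1 = f(L/D)V²/2g = 16.76 m
Pipe 2: V = 0.01883 m/s, Re = 8050, ε/D = 7.41×10^-4, f = 0.03364, h_2 = f(L/D)V²/2g = 0.001843 m
Pipe 3: V = 1.048 m/s, Re = 6.01×10^4, ε/D = 0.00466, f = 0.03124, h_3 = f(L/D)V²/2g = 51.68 m
Series → Q common, losses add: H = Σh = 68.44 m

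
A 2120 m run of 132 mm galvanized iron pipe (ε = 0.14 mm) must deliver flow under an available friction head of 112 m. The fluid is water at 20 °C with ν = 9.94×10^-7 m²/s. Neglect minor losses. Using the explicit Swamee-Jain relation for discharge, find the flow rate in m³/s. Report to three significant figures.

Swamee-Jain (Type II): Q = -0.965·√(gD⁵h_f/L)·ln[ε/(3.7D) + √(3.17ν²L/(gD³h_f))]
√(gD⁵h_f/L) = √(9.81·0.132⁵·112/2120) = 0.004557
ε/(3.7D) = 2.87×10^-4; √(3.17ν²L/(gD³h_f)) = 5.13×10^-5
Q = -0.965·0.004557·ln(3.379×10^-4) = 0.03515 m³/s
Check: V = 2.57 m/s, Re = 3.41×10^5, f = 0.02088, h_f = 113 m ≈ 112 m ✓

Q ≈ 0.0352 m³/s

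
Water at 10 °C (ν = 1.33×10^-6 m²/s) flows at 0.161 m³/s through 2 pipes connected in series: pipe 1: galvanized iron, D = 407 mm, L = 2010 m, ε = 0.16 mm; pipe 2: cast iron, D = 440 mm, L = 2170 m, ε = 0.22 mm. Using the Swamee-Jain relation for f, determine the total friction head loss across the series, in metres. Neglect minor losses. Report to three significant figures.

H ≈ 11.8 m

Pipe 1: V = 1.238 m/s, Re = 3.79×10^5, ε/D = 3.93×10^-4, f = 0.01738, h_1 = f(L/D)V²/2g = 6.698 m
Pipe 2: V = 1.059 m/s, Re = 3.50×10^5, ε/D = 5.00×10^-4, f = 0.01814, h_2 = f(L/D)V²/2g = 5.112 m
Series → Q common, losses add: H = Σh = 11.81 m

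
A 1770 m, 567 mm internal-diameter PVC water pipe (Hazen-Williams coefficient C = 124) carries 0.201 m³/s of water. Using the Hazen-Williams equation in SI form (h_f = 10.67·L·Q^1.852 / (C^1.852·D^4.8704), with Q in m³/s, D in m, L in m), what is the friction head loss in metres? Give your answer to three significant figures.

h_f = 10.67·1770·0.201^1.852 / (124^1.852·0.567^4.8704) = 2.036 m

h_f ≈ 2.04 m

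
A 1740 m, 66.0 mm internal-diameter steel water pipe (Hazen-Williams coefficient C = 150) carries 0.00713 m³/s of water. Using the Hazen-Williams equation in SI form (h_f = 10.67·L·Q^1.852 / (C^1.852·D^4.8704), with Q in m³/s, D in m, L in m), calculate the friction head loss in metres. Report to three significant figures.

h_f = 10.67·1740·0.00713^1.852 / (150^1.852·0.0660^4.8704) = 102.8 m

h_f ≈ 103 m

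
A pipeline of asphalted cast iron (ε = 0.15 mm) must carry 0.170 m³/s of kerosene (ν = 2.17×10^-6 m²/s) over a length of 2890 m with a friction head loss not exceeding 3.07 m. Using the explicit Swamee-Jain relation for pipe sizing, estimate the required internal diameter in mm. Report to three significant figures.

D ≈ 533 mm

Swamee-Jain (Type III): D = 0.66·[ε^1.25·(LQ²/(gh_f))^4.75 + ν·Q^9.4·(L/(gh_f))^5.2]^0.04
LQ²/(gh_f) = 2.773; L/(gh_f) = 95.96
Term 1 = ε^1.25·(…)^4.75 = 0.00211; Term 2 = ν·Q^9.4·(…)^5.2 = 0.00257
D = 0.66·(0.00211 + 0.00257)^0.04 = 0.5325 m = 533 mm
Check: V = 0.763 m/s, Re = 1.87×10^5, f = 0.01781, h_f = 2.87 m ≈ 3.07 m ✓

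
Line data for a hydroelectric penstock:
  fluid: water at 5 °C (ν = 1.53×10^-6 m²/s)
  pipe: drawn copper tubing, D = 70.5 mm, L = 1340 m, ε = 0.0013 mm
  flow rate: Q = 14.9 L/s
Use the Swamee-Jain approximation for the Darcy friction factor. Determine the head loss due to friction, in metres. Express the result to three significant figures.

V = 4Q/(πD²) = 4·0.0149/(π·0.0705²) = 3.817 m/s
Re = VD/ν = 3.817·0.0705/1.53×10^-6 = 1.76×10^5 → turbulent
ε/D = 0.0013/70.5 = 1.84×10^-5
Swamee-Jain: f = 0.01608
h_f = f(L/D)V²/(2g) = 0.01608·(1340/0.0705)·3.817²/(2·9.81) = 227.0 m

h_f ≈ 227 m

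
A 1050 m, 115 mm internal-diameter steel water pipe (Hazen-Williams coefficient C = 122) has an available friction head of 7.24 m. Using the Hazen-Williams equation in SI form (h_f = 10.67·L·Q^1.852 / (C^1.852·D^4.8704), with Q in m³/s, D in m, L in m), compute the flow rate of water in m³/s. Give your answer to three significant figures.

Q ≈ 0.00783 m³/s

Rearranging: Q = [h_f·C^1.852·D^4.8704 / (10.67·L)]^(1/1.852)
Q = [7.24·122^1.852·0.115^4.8704 / (10.67·1050)]^0.540 = 0.007833 m³/s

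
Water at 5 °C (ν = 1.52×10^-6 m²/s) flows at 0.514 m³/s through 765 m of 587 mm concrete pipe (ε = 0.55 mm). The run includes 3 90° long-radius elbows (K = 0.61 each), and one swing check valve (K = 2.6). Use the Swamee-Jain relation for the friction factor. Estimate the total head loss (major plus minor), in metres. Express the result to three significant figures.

H_L ≈ 5.57 m

V = 4Q/(πD²) = 1.899 m/s; V²/2g = 0.1839 m
Re = 7.33×10^5, ε/D = 9.37×10^-4 → f = 0.01986 (Swamee-Jain)
Major: h_f = f(L/D)·V²/2g = 0.01986·1303·0.1839 = 4.760 m
Minor: ΣK = 4.43; h_m = ΣK·V²/2g = 0.8145 m
Total H_L = 4.760 + 0.8145 = 5.574 m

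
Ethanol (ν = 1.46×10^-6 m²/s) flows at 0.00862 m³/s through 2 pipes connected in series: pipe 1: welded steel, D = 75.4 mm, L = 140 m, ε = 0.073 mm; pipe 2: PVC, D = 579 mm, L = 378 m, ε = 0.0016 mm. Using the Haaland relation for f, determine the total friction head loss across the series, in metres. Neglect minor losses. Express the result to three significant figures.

H ≈ 7.71 m

Pipe 1: V = 1.931 m/s, Re = 9.97×10^4, ε/D = 9.68×10^-4, f = 0.02186, h_1 = f(L/D)V²/2g = 7.711 m
Pipe 2: V = 0.03274 m/s, Re = 1.30×10^4, ε/D = 2.76×10^-6, f = 0.02879, h_2 = f(L/D)V²/2g = 0.001027 m
Series → Q common, losses add: H = Σh = 7.712 m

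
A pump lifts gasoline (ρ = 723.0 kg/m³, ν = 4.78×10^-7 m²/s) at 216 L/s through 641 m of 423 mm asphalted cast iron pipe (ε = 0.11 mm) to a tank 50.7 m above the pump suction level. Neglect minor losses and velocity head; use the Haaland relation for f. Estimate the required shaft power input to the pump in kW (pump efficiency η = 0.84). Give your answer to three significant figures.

V = 4Q/(πD²) = 1.537 m/s; Re = 1.36×10^6; ε/D = 2.60×10^-4; f = 0.01505
h_f = f(L/D)V²/2g = 2.746 m
Total head H = z + h_f = 50.7 + 2.746 = 53.45 m
P_hyd = ρgQH = 723.0·9.81·0.216·53.45 = 81.88 kW
P_shaft = P_hyd/η = 81.88/0.84 = 97.48 kW

P_shaft ≈ 97.5 kW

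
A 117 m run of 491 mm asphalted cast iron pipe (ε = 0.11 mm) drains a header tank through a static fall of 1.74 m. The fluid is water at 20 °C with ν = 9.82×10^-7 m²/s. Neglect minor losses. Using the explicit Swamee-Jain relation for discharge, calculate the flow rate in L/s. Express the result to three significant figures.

Q ≈ 592 L/s

Swamee-Jain (Type II): Q = -0.965·√(gD⁵h_f/L)·ln[ε/(3.7D) + √(3.17ν²L/(gD³h_f))]
√(gD⁵h_f/L) = √(9.81·0.491⁵·1.74/117) = 0.06452
ε/(3.7D) = 6.05×10^-5; √(3.17ν²L/(gD³h_f)) = 1.33×10^-5
Q = -0.965·0.06452·ln(7.385×10^-5) = 0.5924 m³/s
Check: V = 3.13 m/s, Re = 1.56×10^6, f = 0.01473, h_f = 1.75 m ≈ 1.74 m ✓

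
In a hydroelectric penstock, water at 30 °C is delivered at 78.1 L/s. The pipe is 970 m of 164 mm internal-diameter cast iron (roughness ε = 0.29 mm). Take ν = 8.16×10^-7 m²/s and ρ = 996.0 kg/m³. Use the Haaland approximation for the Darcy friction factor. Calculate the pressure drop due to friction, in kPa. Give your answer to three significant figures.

V = 4Q/(πD²) = 4·0.0781/(π·0.164²) = 3.697 m/s
Re = VD/ν = 3.697·0.164/8.16×10^-7 = 7.43×10^5 → turbulent
ε/D = 0.29/164 = 0.00177
Haaland: f = 0.02296
h_f = f(L/D)V²/(2g) = 0.02296·(970/0.164)·3.697²/(2·9.81) = 94.59 m
Δp = ρg·h_f = 996.0·9.81·94.59 = 924.3 kPa

Δp ≈ 924 kPa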